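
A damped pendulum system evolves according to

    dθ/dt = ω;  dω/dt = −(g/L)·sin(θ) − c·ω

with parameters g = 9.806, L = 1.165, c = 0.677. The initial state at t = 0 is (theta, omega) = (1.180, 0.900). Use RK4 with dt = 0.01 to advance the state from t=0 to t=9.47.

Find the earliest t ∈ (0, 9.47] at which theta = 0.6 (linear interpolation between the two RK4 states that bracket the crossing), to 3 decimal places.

t=0.000: state=(1.180, 0.900)
step 1 (dt=0.01): k1=(0.900, -8.392), k2=(0.858, -8.378), k3=(0.858, -8.377), k4=(0.816, -8.362); state += dt/6·(k1+2k2+2k3+k4)
t=0.010: state=(1.189, 0.816)
t=0.020: state=(1.196, 0.733)
t=0.030: state=(1.203, 0.650)
continuing one RK4 step at a time; state shown every 50 steps (Δt=0.5):
t=0.500: state=(0.700, -2.447)
t=0.530: state=(0.625, -2.551)
next step: t=0.540: state=(0.600, -2.582) — theta has crossed 0.6
linear interpolation between t=0.530 (0.62538) and t=0.540 (0.59971) → t≈0.540

t = 0.540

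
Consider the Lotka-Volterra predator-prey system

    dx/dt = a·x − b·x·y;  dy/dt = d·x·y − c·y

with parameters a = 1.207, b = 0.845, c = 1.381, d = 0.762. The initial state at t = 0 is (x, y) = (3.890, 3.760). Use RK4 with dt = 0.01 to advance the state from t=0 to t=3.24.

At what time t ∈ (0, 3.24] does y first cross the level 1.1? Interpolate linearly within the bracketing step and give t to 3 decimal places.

t=0.000: state=(3.890, 3.760)
step 1 (dt=0.01): k1=(-7.664, 5.953), k2=(-7.685, 5.889), k3=(-7.684, 5.888), k4=(-7.702, 5.822); state += dt/6·(k1+2k2+2k3+k4)
t=0.010: state=(3.813, 3.819)
t=0.020: state=(3.736, 3.876)
t=0.030: state=(3.659, 3.932)
continuing one RK4 step at a time; state shown every 20 steps (Δt=0.2):
t=0.200: state=(2.417, 4.598)
t=0.400: state=(1.396, 4.632)
t=0.600: state=(0.843, 4.149)
t=0.800: state=(0.562, 3.494)
t=1.000: state=(0.419, 2.853)
t=1.200: state=(0.346, 2.293)
t=1.400: state=(0.311, 1.828)
t=1.600: state=(0.300, 1.453)
t=1.800: state=(0.307, 1.154)
t=1.840: state=(0.310, 1.102)
next step: t=1.850: state=(0.311, 1.090) — y has crossed 1.1
linear interpolation between t=1.840 (1.10246) and t=1.850 (1.08992) → t≈1.842

t = 1.842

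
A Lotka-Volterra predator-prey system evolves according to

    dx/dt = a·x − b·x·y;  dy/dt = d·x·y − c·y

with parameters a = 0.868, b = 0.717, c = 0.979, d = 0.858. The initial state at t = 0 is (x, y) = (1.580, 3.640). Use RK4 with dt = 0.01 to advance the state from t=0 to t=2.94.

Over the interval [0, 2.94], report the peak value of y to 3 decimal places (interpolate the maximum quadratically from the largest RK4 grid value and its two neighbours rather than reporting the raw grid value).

max y = 3.760

t=0.000: state=(1.580, 3.640)
step 1 (dt=0.01): k1=(-2.752, 1.371), k2=(-2.736, 1.330), k3=(-2.736, 1.331), k4=(-2.719, 1.290); state += dt/6·(k1+2k2+2k3+k4)
t=0.010: state=(1.553, 3.653)
t=0.020: state=(1.526, 3.666)
t=0.030: state=(1.499, 3.677)
continuing one RK4 step at a time; state shown every 10 steps (Δt=0.1):
t=0.100: state=(1.322, 3.737)
t=0.200: state=(1.102, 3.759)
t=0.300: state=(0.919, 3.716)
t=0.400: state=(0.770, 3.622)
t=0.500: state=(0.651, 3.490)
t=0.600: state=(0.556, 3.332)
t=0.700: state=(0.480, 3.158)
t=0.800: state=(0.420, 2.976)
t=0.900: state=(0.373, 2.792)
t=1.000: state=(0.335, 2.609)
t=1.100: state=(0.305, 2.432)
t=1.200: state=(0.281, 2.261)
t=1.300: state=(0.262, 2.099)
t=1.400: state=(0.248, 1.945)
t=1.500: state=(0.236, 1.800)
t=1.600: state=(0.227, 1.665)
t=1.700: state=(0.221, 1.539)
t=1.800: state=(0.217, 1.422)
t=1.900: state=(0.214, 1.314)
t=2.000: state=(0.214, 1.213)
t=2.100: state=(0.214, 1.120)
t=2.200: state=(0.216, 1.035)
t=2.300: state=(0.220, 0.956)
t=2.400: state=(0.224, 0.884)
t=2.500: state=(0.230, 0.817)
t=2.600: state=(0.237, 0.756)
t=2.700: state=(0.246, 0.700)
t=2.800: state=(0.255, 0.648)
t=2.900: state=(0.266, 0.601)
t=2.940: state=(0.271, 0.583)
largest grid value and its neighbours: y(0.170)=3.75979, y(0.180)=3.76019, y(0.190)=3.75991
parabola through these three points peaks at t≈0.181 with y≈3.76019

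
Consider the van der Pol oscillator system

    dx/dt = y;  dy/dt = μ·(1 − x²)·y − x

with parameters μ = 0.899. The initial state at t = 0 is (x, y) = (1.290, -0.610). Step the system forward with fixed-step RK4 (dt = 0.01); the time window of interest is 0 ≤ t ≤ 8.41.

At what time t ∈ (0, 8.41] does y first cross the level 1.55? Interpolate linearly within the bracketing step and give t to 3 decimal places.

t=0.000: state=(1.290, -0.610)
step 1 (dt=0.01): k1=(-0.610, -0.926), k2=(-0.615, -0.924), k3=(-0.615, -0.924), k4=(-0.619, -0.923); state += dt/6·(k1+2k2+2k3+k4)
t=0.010: state=(1.284, -0.619)
t=0.020: state=(1.278, -0.628)
t=0.030: state=(1.271, -0.638)
continuing one RK4 step at a time; state shown every 50 steps (Δt=0.5):
t=0.500: state=(0.868, -1.091)
t=1.000: state=(0.158, -1.807)
t=1.500: state=(-0.932, -2.362)
t=2.000: state=(-1.813, -0.893)
t=2.500: state=(-1.912, 0.283)
t=3.000: state=(-1.658, 0.683)
t=3.500: state=(-1.242, 0.996)
t=4.000: state=(-0.625, 1.528)
t=4.010: state=(-0.610, 1.543)
next step: t=4.020: state=(-0.594, 1.558) — y has crossed 1.55
linear interpolation between t=4.010 (1.54269) and t=4.020 (1.55760) → t≈4.015

t = 4.015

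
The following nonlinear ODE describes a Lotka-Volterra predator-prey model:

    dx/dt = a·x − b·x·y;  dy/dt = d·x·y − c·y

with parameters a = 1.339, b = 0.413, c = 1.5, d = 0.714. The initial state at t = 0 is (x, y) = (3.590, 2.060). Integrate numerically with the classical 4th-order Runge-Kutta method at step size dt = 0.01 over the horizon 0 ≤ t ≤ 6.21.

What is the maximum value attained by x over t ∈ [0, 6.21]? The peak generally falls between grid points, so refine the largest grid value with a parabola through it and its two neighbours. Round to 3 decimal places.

t=0.000: state=(3.590, 2.060)
step 1 (dt=0.01): k1=(1.753, 2.190), k2=(1.741, 2.215), k3=(1.740, 2.215), k4=(1.728, 2.240); state += dt/6·(k1+2k2+2k3+k4)
t=0.010: state=(3.607, 2.082)
t=0.020: state=(3.625, 2.105)
t=0.030: state=(3.641, 2.128)
continuing one RK4 step at a time; state shown every 25 steps (Δt=0.25):
t=0.250: state=(3.920, 2.778)
t=0.500: state=(3.901, 3.862)
t=0.750: state=(3.425, 5.137)
t=1.000: state=(2.667, 6.091)
t=1.250: state=(1.952, 6.306)
t=1.500: state=(1.450, 5.852)
t=1.750: state=(1.152, 5.060)
t=2.000: state=(0.998, 4.206)
t=2.250: state=(0.941, 3.433)
t=2.500: state=(0.955, 2.792)
t=2.750: state=(1.028, 2.289)
t=3.000: state=(1.158, 1.910)
t=3.250: state=(1.349, 1.640)
t=3.500: state=(1.607, 1.466)
t=3.750: state=(1.940, 1.381)
t=4.000: state=(2.352, 1.391)
t=4.250: state=(2.832, 1.517)
t=4.500: state=(3.339, 1.809)
t=4.750: state=(3.775, 2.351)
t=5.000: state=(3.966, 3.241)
t=5.250: state=(3.732, 4.459)
t=5.500: state=(3.086, 5.657)
t=5.750: state=(2.312, 6.291)
t=6.000: state=(1.689, 6.159)
t=6.210: state=(1.340, 5.630)
largest grid value and its neighbours: x(4.990)=3.96561, x(5.000)=3.96598, x(5.010)=3.96565
parabola through these three points peaks at t≈5.000 with x≈3.96598

max x = 3.966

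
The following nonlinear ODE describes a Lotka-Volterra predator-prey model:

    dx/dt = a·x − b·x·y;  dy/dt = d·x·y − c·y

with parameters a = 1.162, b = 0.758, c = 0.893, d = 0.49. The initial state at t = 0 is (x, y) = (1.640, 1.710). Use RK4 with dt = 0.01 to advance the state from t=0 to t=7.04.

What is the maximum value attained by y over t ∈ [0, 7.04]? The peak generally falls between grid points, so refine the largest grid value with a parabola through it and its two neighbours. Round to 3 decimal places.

t=0.000: state=(1.640, 1.710)
step 1 (dt=0.01): k1=(-0.220, -0.153), k2=(-0.219, -0.154), k3=(-0.219, -0.154), k4=(-0.218, -0.155); state += dt/6·(k1+2k2+2k3+k4)
t=0.010: state=(1.638, 1.708)
t=0.020: state=(1.636, 1.707)
t=0.030: state=(1.633, 1.705)
continuing one RK4 step at a time; state shown every 25 steps (Δt=0.25):
t=0.250: state=(1.592, 1.667)
t=0.500: state=(1.559, 1.617)
t=0.750: state=(1.542, 1.564)
t=1.000: state=(1.541, 1.511)
t=1.250: state=(1.555, 1.461)
t=1.500: state=(1.583, 1.416)
t=1.750: state=(1.625, 1.378)
t=2.000: state=(1.678, 1.350)
t=2.250: state=(1.741, 1.331)
t=2.500: state=(1.810, 1.323)
t=2.750: state=(1.883, 1.327)
t=3.000: state=(1.956, 1.343)
t=3.250: state=(2.022, 1.371)
t=3.500: state=(2.078, 1.410)
t=3.750: state=(2.118, 1.458)
t=4.000: state=(2.136, 1.514)
t=4.250: state=(2.132, 1.574)
t=4.500: state=(2.104, 1.632)
t=4.750: state=(2.054, 1.685)
t=5.000: state=(1.988, 1.726)
t=5.250: state=(1.911, 1.753)
t=5.500: state=(1.830, 1.764)
t=5.750: state=(1.753, 1.757)
t=6.000: state=(1.683, 1.735)
t=6.250: state=(1.625, 1.699)
t=6.500: state=(1.581, 1.654)
t=6.750: state=(1.553, 1.603)
t=7.000: state=(1.541, 1.549)
t=7.040: state=(1.540, 1.541)
largest grid value and its neighbours: y(5.520)=1.76393, y(5.530)=1.76393, y(5.540)=1.76390
parabola through these three points peaks at t≈5.525 with y≈1.76393

max y = 1.764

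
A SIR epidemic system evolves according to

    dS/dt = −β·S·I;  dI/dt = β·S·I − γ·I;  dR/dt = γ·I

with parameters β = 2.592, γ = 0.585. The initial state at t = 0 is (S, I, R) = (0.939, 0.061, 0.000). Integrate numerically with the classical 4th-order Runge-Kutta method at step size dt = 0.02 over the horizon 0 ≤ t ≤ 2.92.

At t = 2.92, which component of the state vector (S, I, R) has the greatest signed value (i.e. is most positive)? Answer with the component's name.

largest component: R

t=0.000: state=(0.939, 0.061, 0.000)
step 1 (dt=0.02): k1=(-0.148, 0.113, 0.036), k2=(-0.151, 0.115, 0.036), k3=(-0.151, 0.115, 0.036), k4=(-0.154, 0.117, 0.037); state += dt/6·(k1+2k2+2k3+k4)
t=0.020: state=(0.936, 0.063, 0.001)
t=0.040: state=(0.933, 0.066, 0.001)
t=0.060: state=(0.930, 0.068, 0.002)
continuing one RK4 step at a time; state shown every 5 steps (Δt=0.1):
t=0.100: state=(0.923, 0.073, 0.004)
t=0.200: state=(0.904, 0.088, 0.009)
t=0.300: state=(0.882, 0.104, 0.014)
t=0.400: state=(0.856, 0.123, 0.021)
t=0.500: state=(0.827, 0.144, 0.029)
t=0.600: state=(0.794, 0.168, 0.038)
t=0.700: state=(0.758, 0.194, 0.048)
t=0.800: state=(0.718, 0.221, 0.060)
t=0.900: state=(0.676, 0.250, 0.074)
t=1.000: state=(0.631, 0.279, 0.090)
t=1.100: state=(0.585, 0.308, 0.107)
t=1.200: state=(0.538, 0.336, 0.126)
t=1.300: state=(0.491, 0.363, 0.146)
t=1.400: state=(0.446, 0.386, 0.168)
t=1.500: state=(0.402, 0.406, 0.191)
t=1.600: state=(0.361, 0.423, 0.216)
t=1.700: state=(0.323, 0.436, 0.241)
t=1.800: state=(0.288, 0.445, 0.267)
t=1.900: state=(0.257, 0.451, 0.293)
t=2.000: state=(0.228, 0.453, 0.319)
t=2.100: state=(0.203, 0.451, 0.346)
t=2.200: state=(0.181, 0.447, 0.372)
t=2.300: state=(0.161, 0.441, 0.398)
t=2.400: state=(0.144, 0.433, 0.424)
t=2.500: state=(0.129, 0.423, 0.449)
t=2.600: state=(0.116, 0.412, 0.473)
t=2.700: state=(0.104, 0.399, 0.497)
t=2.800: state=(0.094, 0.386, 0.520)
t=2.900: state=(0.085, 0.373, 0.542)
t=2.920: state=(0.083, 0.370, 0.546)
compare at T: S=0.083, I=0.370, R=0.546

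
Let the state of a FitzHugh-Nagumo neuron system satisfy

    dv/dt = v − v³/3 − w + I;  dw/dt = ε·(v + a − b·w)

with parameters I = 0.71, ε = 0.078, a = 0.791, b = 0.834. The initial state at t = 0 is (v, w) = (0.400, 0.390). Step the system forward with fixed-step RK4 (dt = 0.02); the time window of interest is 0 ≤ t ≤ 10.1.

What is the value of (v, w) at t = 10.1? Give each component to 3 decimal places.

(v, w) = (1.126, 1.478)

t=0.000: state=(0.400, 0.390)
step 1 (dt=0.02): k1=(0.699, 0.068), k2=(0.704, 0.068), k3=(0.704, 0.068), k4=(0.709, 0.069); state += dt/6·(k1+2k2+2k3+k4)
t=0.020: state=(0.414, 0.391)
t=0.040: state=(0.428, 0.393)
t=0.060: state=(0.443, 0.394)
continuing one RK4 step at a time; state shown every 25 steps (Δt=0.5):
t=0.500: state=(0.809, 0.431)
t=1.000: state=(1.259, 0.487)
t=1.500: state=(1.573, 0.557)
t=2.000: state=(1.705, 0.633)
t=2.500: state=(1.732, 0.709)
t=3.000: state=(1.719, 0.783)
t=3.500: state=(1.690, 0.854)
t=4.000: state=(1.657, 0.921)
t=4.500: state=(1.621, 0.985)
t=5.000: state=(1.584, 1.045)
t=5.500: state=(1.546, 1.102)
t=6.000: state=(1.507, 1.156)
t=6.500: state=(1.467, 1.206)
t=7.000: state=(1.425, 1.253)
t=7.500: state=(1.383, 1.297)
t=8.000: state=(1.339, 1.339)
t=8.500: state=(1.293, 1.377)
t=9.000: state=(1.245, 1.412)
t=9.500: state=(1.193, 1.444)
t=10.000: state=(1.138, 1.472)
t=10.100: state=(1.126, 1.478)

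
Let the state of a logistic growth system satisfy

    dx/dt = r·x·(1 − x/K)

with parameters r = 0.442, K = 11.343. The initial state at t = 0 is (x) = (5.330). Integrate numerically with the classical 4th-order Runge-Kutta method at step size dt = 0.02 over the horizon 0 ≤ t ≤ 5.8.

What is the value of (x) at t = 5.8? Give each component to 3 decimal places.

t=0.000: state=(5.330)
step 1 (dt=0.02): k1=(1.249), k2=(1.249), k3=(1.249), k4=(1.249); state += dt/6·(k1+2k2+2k3+k4)
t=0.020: state=(5.355)
t=0.040: state=(5.380)
t=0.060: state=(5.405)
continuing one RK4 step at a time; state shown every 10 steps (Δt=0.2):
t=0.200: state=(5.580)
t=0.400: state=(5.831)
t=0.600: state=(6.081)
t=0.800: state=(6.329)
t=1.000: state=(6.575)
t=1.200: state=(6.818)
t=1.400: state=(7.056)
t=1.600: state=(7.289)
t=1.800: state=(7.516)
t=2.000: state=(7.737)
t=2.200: state=(7.951)
t=2.400: state=(8.157)
t=2.600: state=(8.356)
t=2.800: state=(8.546)
t=3.000: state=(8.728)
t=3.200: state=(8.902)
t=3.400: state=(9.067)
t=3.600: state=(9.224)
t=3.800: state=(9.372)
t=4.000: state=(9.512)
t=4.200: state=(9.643)
t=4.400: state=(9.767)
t=4.600: state=(9.883)
t=4.800: state=(9.992)
t=5.000: state=(10.094)
t=5.200: state=(10.189)
t=5.400: state=(10.277)
t=5.600: state=(10.360)
t=5.800: state=(10.436)

(x) = (10.436)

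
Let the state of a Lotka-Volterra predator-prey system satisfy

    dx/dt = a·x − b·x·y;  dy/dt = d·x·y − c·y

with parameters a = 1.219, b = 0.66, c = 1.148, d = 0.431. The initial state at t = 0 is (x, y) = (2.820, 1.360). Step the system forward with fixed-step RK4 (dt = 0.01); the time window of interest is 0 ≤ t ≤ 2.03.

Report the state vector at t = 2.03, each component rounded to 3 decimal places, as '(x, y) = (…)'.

(x, y) = (2.988, 2.400)

t=0.000: state=(2.820, 1.360)
step 1 (dt=0.01): k1=(0.906, 0.092), k2=(0.907, 0.094), k3=(0.907, 0.094), k4=(0.908, 0.097); state += dt/6·(k1+2k2+2k3+k4)
t=0.010: state=(2.829, 1.361)
t=0.020: state=(2.838, 1.362)
t=0.030: state=(2.847, 1.363)
continuing one RK4 step at a time; state shown every 10 steps (Δt=0.1):
t=0.100: state=(2.911, 1.372)
t=0.200: state=(3.002, 1.389)
t=0.300: state=(3.092, 1.412)
t=0.400: state=(3.179, 1.442)
t=0.500: state=(3.261, 1.477)
t=0.600: state=(3.338, 1.518)
t=0.700: state=(3.406, 1.565)
t=0.800: state=(3.464, 1.618)
t=0.900: state=(3.510, 1.676)
t=1.000: state=(3.543, 1.740)
t=1.100: state=(3.560, 1.808)
t=1.200: state=(3.561, 1.879)
t=1.300: state=(3.545, 1.953)
t=1.400: state=(3.511, 2.027)
t=1.500: state=(3.461, 2.100)
t=1.600: state=(3.396, 2.171)
t=1.700: state=(3.317, 2.237)
t=1.800: state=(3.226, 2.296)
t=1.900: state=(3.127, 2.347)
t=2.000: state=(3.021, 2.389)
t=2.030: state=(2.988, 2.400)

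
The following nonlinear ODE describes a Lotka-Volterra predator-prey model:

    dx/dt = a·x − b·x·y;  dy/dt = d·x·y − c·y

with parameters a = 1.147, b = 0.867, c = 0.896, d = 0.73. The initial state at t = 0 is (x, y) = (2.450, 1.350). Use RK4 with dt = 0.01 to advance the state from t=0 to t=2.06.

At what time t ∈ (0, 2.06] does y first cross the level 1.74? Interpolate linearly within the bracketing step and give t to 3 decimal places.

t = 0.296

t=0.000: state=(2.450, 1.350)
step 1 (dt=0.01): k1=(-0.057, 1.205), k2=(-0.070, 1.210), k3=(-0.070, 1.210), k4=(-0.083, 1.215); state += dt/6·(k1+2k2+2k3+k4)
t=0.010: state=(2.449, 1.362)
t=0.020: state=(2.448, 1.374)
t=0.030: state=(2.447, 1.387)
continuing one RK4 step at a time; state shown every 10 steps (Δt=0.1):
t=0.100: state=(2.431, 1.475)
t=0.200: state=(2.386, 1.608)
t=0.290: state=(2.322, 1.732)
next step: t=0.300: state=(2.314, 1.746) — y has crossed 1.74
linear interpolation between t=0.290 (1.73208) and t=0.300 (1.74592) → t≈0.296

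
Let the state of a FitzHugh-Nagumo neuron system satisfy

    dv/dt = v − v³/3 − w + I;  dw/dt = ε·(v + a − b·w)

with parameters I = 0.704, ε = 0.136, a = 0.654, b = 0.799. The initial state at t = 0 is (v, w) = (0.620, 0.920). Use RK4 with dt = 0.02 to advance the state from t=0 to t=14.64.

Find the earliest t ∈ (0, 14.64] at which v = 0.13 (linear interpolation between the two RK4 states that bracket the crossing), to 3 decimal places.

t = 8.387

t=0.000: state=(0.620, 0.920)
step 1 (dt=0.02): k1=(0.325, 0.073), k2=(0.326, 0.074), k3=(0.326, 0.074), k4=(0.327, 0.074); state += dt/6·(k1+2k2+2k3+k4)
t=0.020: state=(0.627, 0.921)
t=0.040: state=(0.633, 0.923)
t=0.060: state=(0.640, 0.924)
continuing one RK4 step at a time; state shown every 25 steps (Δt=0.5):
t=0.500: state=(0.795, 0.961)
t=1.000: state=(0.980, 1.013)
t=1.500: state=(1.141, 1.073)
t=2.000: state=(1.252, 1.139)
t=2.500: state=(1.306, 1.207)
t=3.000: state=(1.317, 1.273)
t=3.500: state=(1.297, 1.336)
t=4.000: state=(1.257, 1.393)
t=4.500: state=(1.204, 1.444)
t=5.000: state=(1.140, 1.489)
t=5.500: state=(1.065, 1.526)
t=6.000: state=(0.979, 1.557)
t=6.500: state=(0.877, 1.579)
t=7.000: state=(0.753, 1.593)
t=7.500: state=(0.593, 1.597)
t=8.000: state=(0.372, 1.588)
t=8.380: state=(0.135, 1.570)
next step: t=8.400: state=(0.121, 1.569) — v has crossed 0.13
linear interpolation between t=8.380 (0.13534) and t=8.400 (0.12058) → t≈8.387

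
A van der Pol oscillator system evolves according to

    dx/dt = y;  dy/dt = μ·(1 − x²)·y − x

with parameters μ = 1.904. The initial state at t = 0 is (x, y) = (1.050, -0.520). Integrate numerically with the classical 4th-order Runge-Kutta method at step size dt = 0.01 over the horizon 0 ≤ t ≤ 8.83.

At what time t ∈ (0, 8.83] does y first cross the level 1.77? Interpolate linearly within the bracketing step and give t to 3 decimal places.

t=0.000: state=(1.050, -0.520)
step 1 (dt=0.01): k1=(-0.520, -0.949), k2=(-0.525, -0.950), k3=(-0.525, -0.950), k4=(-0.530, -0.952); state += dt/6·(k1+2k2+2k3+k4)
t=0.010: state=(1.045, -0.530)
t=0.020: state=(1.039, -0.539)
t=0.030: state=(1.034, -0.549)
continuing one RK4 step at a time; state shown every 50 steps (Δt=0.5):
t=0.500: state=(0.650, -1.159)
t=1.000: state=(-0.294, -2.892)
t=1.500: state=(-1.780, -1.609)
t=2.000: state=(-1.961, 0.220)
t=2.500: state=(-1.799, 0.383)
t=3.000: state=(-1.586, 0.473)
t=3.500: state=(-1.315, 0.629)
t=4.000: state=(-0.923, 0.998)
t=4.380: state=(-0.422, 1.766)
next step: t=4.390: state=(-0.404, 1.799) — y has crossed 1.77
linear interpolation between t=4.380 (1.76640) and t=4.390 (1.79868) → t≈4.381

t = 4.381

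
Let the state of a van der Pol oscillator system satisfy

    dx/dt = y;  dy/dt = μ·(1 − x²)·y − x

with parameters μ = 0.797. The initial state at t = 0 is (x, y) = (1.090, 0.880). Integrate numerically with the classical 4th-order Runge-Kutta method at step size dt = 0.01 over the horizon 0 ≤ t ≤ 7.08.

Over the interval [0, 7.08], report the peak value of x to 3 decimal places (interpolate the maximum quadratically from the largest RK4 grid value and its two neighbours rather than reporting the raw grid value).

t=0.000: state=(1.090, 0.880)
step 1 (dt=0.01): k1=(0.880, -1.222), k2=(0.874, -1.232), k3=(0.874, -1.232), k4=(0.868, -1.242); state += dt/6·(k1+2k2+2k3+k4)
t=0.010: state=(1.099, 0.868)
t=0.020: state=(1.107, 0.855)
t=0.030: state=(1.116, 0.842)
continuing one RK4 step at a time; state shown every 25 steps (Δt=0.25):
t=0.250: state=(1.268, 0.528)
t=0.500: state=(1.352, 0.150)
t=0.750: state=(1.346, -0.185)
t=1.000: state=(1.264, -0.467)
t=1.250: state=(1.116, -0.716)
t=1.500: state=(0.906, -0.966)
t=1.750: state=(0.630, -1.248)
t=2.000: state=(0.277, -1.584)
t=2.250: state=(-0.164, -1.945)
t=2.500: state=(-0.684, -2.170)
t=2.750: state=(-1.213, -1.965)
t=3.000: state=(-1.624, -1.270)
t=3.250: state=(-1.841, -0.487)
t=3.500: state=(-1.887, 0.073)
t=3.750: state=(-1.823, 0.414)
t=4.000: state=(-1.690, 0.634)
t=4.250: state=(-1.509, 0.809)
t=4.500: state=(-1.285, 0.989)
t=4.750: state=(-1.012, 1.206)
t=5.000: state=(-0.676, 1.493)
t=5.250: state=(-0.258, 1.868)
t=5.500: state=(0.261, 2.273)
t=5.750: state=(0.860, 2.448)
t=6.000: state=(1.431, 2.004)
t=6.250: state=(1.820, 1.079)
t=6.500: state=(1.982, 0.263)
t=6.750: state=(1.980, -0.230)
t=7.000: state=(1.885, -0.507)
t=7.080: state=(1.841, -0.571)
largest grid value and its neighbours: x(6.610)=1.99617, x(6.620)=1.99617, x(6.630)=1.99598
parabola through these three points peaks at t≈6.615 with x≈1.99620

max x = 1.996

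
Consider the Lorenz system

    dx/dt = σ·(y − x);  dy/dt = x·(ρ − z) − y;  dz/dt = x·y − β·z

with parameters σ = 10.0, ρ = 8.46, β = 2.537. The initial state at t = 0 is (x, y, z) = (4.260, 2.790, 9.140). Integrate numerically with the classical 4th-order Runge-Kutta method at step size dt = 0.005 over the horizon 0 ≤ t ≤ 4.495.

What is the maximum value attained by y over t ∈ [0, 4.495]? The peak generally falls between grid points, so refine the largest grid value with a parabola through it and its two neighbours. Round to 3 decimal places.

max y = 5.650

t=0.000: state=(4.260, 2.790, 9.140)
step 1 (dt=0.005): k1=(-14.700, -5.687, -11.303), k2=(-14.475, -5.528, -11.394), k3=(-14.476, -5.528, -11.390), k4=(-14.253, -5.371, -11.476); state += dt/6·(k1+2k2+2k3+k4)
t=0.005: state=(4.188, 2.762, 9.083)
t=0.010: state=(4.117, 2.736, 9.025)
t=0.015: state=(4.049, 2.712, 8.967)
continuing one RK4 step at a time; state shown every 40 steps (Δt=0.2):
t=0.200: state=(2.762, 2.562, 6.799)
t=0.400: state=(2.996, 3.368, 5.384)
t=0.600: state=(4.088, 4.758, 5.536)
t=0.800: state=(5.276, 5.650, 7.369)
t=1.000: state=(5.195, 4.769, 8.897)
t=1.200: state=(4.133, 3.650, 8.342)
t=1.400: state=(3.576, 3.511, 7.087)
t=1.600: state=(3.801, 4.059, 6.424)
t=1.800: state=(4.442, 4.770, 6.768)
t=2.000: state=(4.872, 4.928, 7.723)
t=2.200: state=(4.646, 4.407, 8.170)
t=2.400: state=(4.160, 3.966, 7.757)
t=2.600: state=(3.979, 3.996, 7.162)
t=2.800: state=(4.176, 4.334, 6.968)
t=3.000: state=(4.493, 4.622, 7.276)
t=3.200: state=(4.600, 4.571, 7.701)
t=3.400: state=(4.424, 4.302, 7.777)
t=3.600: state=(4.216, 4.149, 7.517)
t=3.800: state=(4.187, 4.222, 7.263)
t=4.000: state=(4.319, 4.400, 7.252)
t=4.200: state=(4.452, 4.492, 7.446)
t=4.400: state=(4.454, 4.420, 7.610)
t=4.495: state=(4.411, 4.357, 7.622)
largest grid value and its neighbours: y(0.795)=5.64866, y(0.800)=5.64988, y(0.805)=5.64972
parabola through these three points peaks at t≈0.802 with y≈5.64998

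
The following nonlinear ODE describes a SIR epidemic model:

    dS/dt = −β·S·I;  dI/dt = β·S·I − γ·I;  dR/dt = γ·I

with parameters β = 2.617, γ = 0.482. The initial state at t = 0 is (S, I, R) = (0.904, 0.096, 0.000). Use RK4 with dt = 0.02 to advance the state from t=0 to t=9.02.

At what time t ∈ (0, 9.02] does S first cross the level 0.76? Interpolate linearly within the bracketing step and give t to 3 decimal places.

t = 0.451

t=0.000: state=(0.904, 0.096, 0.000)
step 1 (dt=0.02): k1=(-0.227, 0.181, 0.046), k2=(-0.231, 0.184, 0.047), k3=(-0.231, 0.184, 0.047), k4=(-0.235, 0.187, 0.048); state += dt/6·(k1+2k2+2k3+k4)
t=0.020: state=(0.899, 0.100, 0.001)
t=0.040: state=(0.895, 0.103, 0.002)
t=0.060: state=(0.890, 0.107, 0.003)
t=0.440: state=(0.765, 0.205, 0.031)
next step: t=0.460: state=(0.756, 0.211, 0.033) — S has crossed 0.76
linear interpolation between t=0.440 (0.76462) and t=0.460 (0.75636) → t≈0.451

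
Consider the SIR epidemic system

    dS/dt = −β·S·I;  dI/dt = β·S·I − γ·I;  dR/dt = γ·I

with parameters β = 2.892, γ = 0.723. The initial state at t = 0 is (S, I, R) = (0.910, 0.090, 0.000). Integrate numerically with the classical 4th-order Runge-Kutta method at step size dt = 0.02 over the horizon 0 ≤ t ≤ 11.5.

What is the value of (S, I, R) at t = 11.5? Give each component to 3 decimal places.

t=0.000: state=(0.910, 0.090, 0.000)
step 1 (dt=0.02): k1=(-0.237, 0.172, 0.065), k2=(-0.241, 0.174, 0.066), k3=(-0.241, 0.174, 0.066), k4=(-0.245, 0.177, 0.068); state += dt/6·(k1+2k2+2k3+k4)
t=0.020: state=(0.905, 0.093, 0.001)
t=0.040: state=(0.900, 0.097, 0.003)
t=0.060: state=(0.895, 0.101, 0.004)
continuing one RK4 step at a time; state shown every 25 steps (Δt=0.5):
t=0.500: state=(0.739, 0.209, 0.052)
t=1.000: state=(0.490, 0.355, 0.155)
t=1.500: state=(0.275, 0.426, 0.299)
t=2.000: state=(0.150, 0.399, 0.451)
t=2.500: state=(0.088, 0.329, 0.583)
t=3.000: state=(0.058, 0.254, 0.688)
t=3.500: state=(0.042, 0.190, 0.768)
t=4.000: state=(0.033, 0.140, 0.827)
t=4.500: state=(0.028, 0.102, 0.870)
t=5.000: state=(0.025, 0.074, 0.902)
t=5.500: state=(0.023, 0.053, 0.924)
t=6.000: state=(0.021, 0.038, 0.941)
t=6.500: state=(0.020, 0.027, 0.952)
t=7.000: state=(0.019, 0.020, 0.961)
t=7.500: state=(0.019, 0.014, 0.967)
t=8.000: state=(0.019, 0.010, 0.971)
t=8.500: state=(0.018, 0.007, 0.974)
t=9.000: state=(0.018, 0.005, 0.977)
t=9.500: state=(0.018, 0.004, 0.978)
t=10.000: state=(0.018, 0.003, 0.979)
t=10.500: state=(0.018, 0.002, 0.980)
t=11.000: state=(0.018, 0.001, 0.981)
t=11.500: state=(0.018, 0.001, 0.981)

(S, I, R) = (0.018, 0.001, 0.981)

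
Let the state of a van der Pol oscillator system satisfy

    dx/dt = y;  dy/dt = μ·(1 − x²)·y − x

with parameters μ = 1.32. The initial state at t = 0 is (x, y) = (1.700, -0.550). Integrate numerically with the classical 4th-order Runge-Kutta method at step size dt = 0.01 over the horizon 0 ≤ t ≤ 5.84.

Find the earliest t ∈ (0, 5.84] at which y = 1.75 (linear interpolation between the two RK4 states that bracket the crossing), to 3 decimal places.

t=0.000: state=(1.700, -0.550)
step 1 (dt=0.01): k1=(-0.550, -0.328), k2=(-0.552, -0.328), k3=(-0.552, -0.328), k4=(-0.553, -0.328); state += dt/6·(k1+2k2+2k3+k4)
t=0.010: state=(1.694, -0.553)
t=0.020: state=(1.689, -0.557)
t=0.030: state=(1.683, -0.560)
continuing one RK4 step at a time; state shown every 20 steps (Δt=0.2):
t=0.200: state=(1.583, -0.617)
t=0.400: state=(1.452, -0.695)
t=0.600: state=(1.304, -0.795)
t=0.800: state=(1.132, -0.929)
t=1.000: state=(0.929, -1.118)
t=1.200: state=(0.679, -1.394)
t=1.400: state=(0.362, -1.801)
t=1.600: state=(-0.052, -2.360)
t=1.800: state=(-0.582, -2.912)
t=2.000: state=(-1.178, -2.889)
t=2.200: state=(-1.671, -1.918)
t=2.400: state=(-1.935, -0.769)
t=2.600: state=(-2.011, -0.079)
t=2.800: state=(-1.991, 0.241)
t=3.000: state=(-1.926, 0.390)
t=3.200: state=(-1.839, 0.475)
t=3.400: state=(-1.737, 0.538)
t=3.600: state=(-1.624, 0.600)
t=3.800: state=(-1.497, 0.672)
t=4.000: state=(-1.354, 0.762)
t=4.200: state=(-1.190, 0.883)
t=4.400: state=(-0.997, 1.052)
t=4.600: state=(-0.764, 1.296)
t=4.800: state=(-0.471, 1.658)
t=4.840: state=(-0.403, 1.748)
next step: t=4.850: state=(-0.385, 1.771) — y has crossed 1.75
linear interpolation between t=4.840 (1.74791) and t=4.850 (1.77147) → t≈4.841

t = 4.841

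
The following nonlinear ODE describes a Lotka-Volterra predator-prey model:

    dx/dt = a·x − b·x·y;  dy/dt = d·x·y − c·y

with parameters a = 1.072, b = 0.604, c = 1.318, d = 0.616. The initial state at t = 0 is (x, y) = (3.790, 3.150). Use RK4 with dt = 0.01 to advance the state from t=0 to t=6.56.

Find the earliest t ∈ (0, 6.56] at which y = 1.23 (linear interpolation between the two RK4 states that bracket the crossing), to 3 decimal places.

t = 2.282

t=0.000: state=(3.790, 3.150)
step 1 (dt=0.01): k1=(-3.148, 3.202), k2=(-3.171, 3.188), k3=(-3.171, 3.188), k4=(-3.194, 3.173); state += dt/6·(k1+2k2+2k3+k4)
t=0.010: state=(3.758, 3.182)
t=0.020: state=(3.726, 3.213)
t=0.030: state=(3.694, 3.245)
continuing one RK4 step at a time; state shown every 25 steps (Δt=0.25):
t=0.250: state=(2.918, 3.803)
t=0.500: state=(2.101, 4.017)
t=0.750: state=(1.515, 3.805)
t=1.000: state=(1.152, 3.352)
t=1.250: state=(0.944, 2.829)
t=1.500: state=(0.837, 2.332)
t=1.750: state=(0.795, 1.900)
t=2.000: state=(0.802, 1.545)
t=2.250: state=(0.850, 1.262)
t=2.280: state=(0.858, 1.232)
next step: t=2.290: state=(0.861, 1.222) — y has crossed 1.23
linear interpolation between t=2.280 (1.23190) and t=2.290 (1.22222) → t≈2.282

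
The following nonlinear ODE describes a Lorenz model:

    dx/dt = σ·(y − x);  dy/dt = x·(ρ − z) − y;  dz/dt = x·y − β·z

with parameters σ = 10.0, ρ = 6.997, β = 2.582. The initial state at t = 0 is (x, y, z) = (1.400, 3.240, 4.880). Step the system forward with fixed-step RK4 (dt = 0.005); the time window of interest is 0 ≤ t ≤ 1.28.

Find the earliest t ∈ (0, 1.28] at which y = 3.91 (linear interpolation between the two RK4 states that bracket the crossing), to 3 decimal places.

t = 0.213

t=0.000: state=(1.400, 3.240, 4.880)
step 1 (dt=0.005): k1=(18.400, -0.276, -8.064), k2=(17.933, -0.149, -7.864), k3=(17.948, -0.153, -7.869), k4=(17.495, -0.027, -7.673); state += dt/6·(k1+2k2+2k3+k4)
t=0.005: state=(1.490, 3.239, 4.841)
t=0.010: state=(1.575, 3.240, 4.803)
t=0.015: state=(1.656, 3.241, 4.768)
continuing one RK4 step at a time; state shown every 10 steps (Δt=0.05):
t=0.050: state=(2.130, 3.284, 4.564)
t=0.100: state=(2.610, 3.418, 4.386)
t=0.150: state=(2.968, 3.614, 4.317)
t=0.200: state=(3.271, 3.845, 4.341)
t=0.210: state=(3.328, 3.894, 4.357)
next step: t=0.215: state=(3.356, 3.918, 4.366) — y has crossed 3.91
linear interpolation between t=0.210 (3.89383) and t=0.215 (3.91834) → t≈0.213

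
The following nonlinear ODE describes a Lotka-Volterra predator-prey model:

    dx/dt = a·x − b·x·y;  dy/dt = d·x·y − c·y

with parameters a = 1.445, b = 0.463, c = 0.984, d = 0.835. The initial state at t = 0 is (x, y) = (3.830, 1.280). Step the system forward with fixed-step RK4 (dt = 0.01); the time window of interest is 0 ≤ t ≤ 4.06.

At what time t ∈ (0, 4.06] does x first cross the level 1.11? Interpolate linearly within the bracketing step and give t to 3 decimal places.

t=0.000: state=(3.830, 1.280)
step 1 (dt=0.01): k1=(3.265, 2.834), k2=(3.253, 2.883), k3=(3.253, 2.883), k4=(3.241, 2.933); state += dt/6·(k1+2k2+2k3+k4)
t=0.010: state=(3.863, 1.309)
t=0.020: state=(3.895, 1.339)
t=0.030: state=(3.927, 1.370)
continuing one RK4 step at a time; state shown every 20 steps (Δt=0.2):
t=0.200: state=(4.392, 2.096)
t=0.400: state=(4.525, 3.657)
t=0.600: state=(3.863, 6.125)
t=0.800: state=(2.588, 8.651)
t=1.000: state=(1.446, 9.891)
t=1.080: state=(1.123, 9.957)
next step: t=1.090: state=(1.088, 9.951) — x has crossed 1.11
linear interpolation between t=1.080 (1.12314) and t=1.090 (1.08817) → t≈1.084

t = 1.084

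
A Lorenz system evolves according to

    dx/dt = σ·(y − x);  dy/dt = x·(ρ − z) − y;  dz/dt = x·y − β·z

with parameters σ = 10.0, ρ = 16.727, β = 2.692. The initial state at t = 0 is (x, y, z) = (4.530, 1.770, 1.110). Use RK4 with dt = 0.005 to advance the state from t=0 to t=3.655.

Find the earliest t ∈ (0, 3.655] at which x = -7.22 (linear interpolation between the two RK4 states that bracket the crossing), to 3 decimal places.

t = 1.158

t=0.000: state=(4.530, 1.770, 1.110)
step 1 (dt=0.005): k1=(-27.600, 68.975, 5.030), k2=(-25.186, 67.669, 5.643), k3=(-25.279, 67.760, 5.636), k4=(-22.948, 66.538, 6.222); state += dt/6·(k1+2k2+2k3+k4)
t=0.005: state=(4.404, 2.109, 1.138)
t=0.010: state=(4.300, 2.436, 1.172)
t=0.015: state=(4.217, 2.754, 1.211)
continuing one RK4 step at a time; state shown every 40 steps (Δt=0.2):
t=0.200: state=(9.183, 14.295, 9.181)
t=0.400: state=(9.322, 2.801, 25.437)
t=0.600: state=(0.440, -1.205, 14.840)
t=0.800: state=(-1.083, -1.608, 8.777)
t=1.000: state=(-3.007, -4.691, 6.085)
t=1.155: state=(-7.109, -10.700, 9.075)
next step: t=1.160: state=(-7.290, -10.916, 9.340) — x has crossed -7.22
linear interpolation between t=1.155 (-7.10932) and t=1.160 (-7.28977) → t≈1.158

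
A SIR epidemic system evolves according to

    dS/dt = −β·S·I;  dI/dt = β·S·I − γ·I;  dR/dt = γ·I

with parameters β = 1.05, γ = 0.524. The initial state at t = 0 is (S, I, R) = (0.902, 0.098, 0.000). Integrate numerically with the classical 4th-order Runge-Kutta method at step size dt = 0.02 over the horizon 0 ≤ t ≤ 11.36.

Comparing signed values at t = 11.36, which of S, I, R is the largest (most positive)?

t=0.000: state=(0.902, 0.098, 0.000)
step 1 (dt=0.02): k1=(-0.093, 0.041, 0.051), k2=(-0.093, 0.042, 0.052), k3=(-0.093, 0.042, 0.052), k4=(-0.093, 0.042, 0.052); state += dt/6·(k1+2k2+2k3+k4)
t=0.020: state=(0.900, 0.099, 0.001)
t=0.040: state=(0.898, 0.100, 0.002)
t=0.060: state=(0.896, 0.101, 0.003)
continuing one RK4 step at a time; state shown every 25 steps (Δt=0.5):
t=0.500: state=(0.852, 0.120, 0.028)
t=1.000: state=(0.795, 0.142, 0.063)
t=1.500: state=(0.734, 0.163, 0.103)
t=2.000: state=(0.671, 0.181, 0.148)
t=2.500: state=(0.607, 0.195, 0.197)
t=3.000: state=(0.547, 0.203, 0.250)
t=3.500: state=(0.491, 0.205, 0.303)
t=4.000: state=(0.441, 0.202, 0.357)
t=4.500: state=(0.398, 0.194, 0.409)
t=5.000: state=(0.360, 0.182, 0.458)
t=5.500: state=(0.329, 0.168, 0.504)
t=6.000: state=(0.302, 0.152, 0.546)
t=6.500: state=(0.280, 0.136, 0.583)
t=7.000: state=(0.262, 0.121, 0.617)
t=7.500: state=(0.247, 0.106, 0.647)
t=8.000: state=(0.234, 0.093, 0.673)
t=8.500: state=(0.224, 0.081, 0.696)
t=9.000: state=(0.215, 0.070, 0.715)
t=9.500: state=(0.208, 0.060, 0.732)
t=10.000: state=(0.202, 0.051, 0.747)
t=10.500: state=(0.197, 0.044, 0.759)
t=11.000: state=(0.193, 0.037, 0.770)
t=11.360: state=(0.190, 0.033, 0.776)
compare at T: S=0.190, I=0.033, R=0.776

largest component: R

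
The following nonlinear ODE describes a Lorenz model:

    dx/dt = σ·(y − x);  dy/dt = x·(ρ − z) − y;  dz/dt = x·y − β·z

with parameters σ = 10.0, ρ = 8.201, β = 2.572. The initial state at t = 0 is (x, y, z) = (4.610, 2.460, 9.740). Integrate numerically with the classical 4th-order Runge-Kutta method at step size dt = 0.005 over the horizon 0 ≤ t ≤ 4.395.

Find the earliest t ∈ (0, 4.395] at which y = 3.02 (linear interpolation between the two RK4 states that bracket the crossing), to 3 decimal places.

t = 0.475

t=0.000: state=(4.610, 2.460, 9.740)
step 1 (dt=0.005): k1=(-21.500, -9.555, -13.711), k2=(-21.201, -9.292, -13.864), k3=(-21.202, -9.292, -13.858), k4=(-20.904, -9.033, -14.003); state += dt/6·(k1+2k2+2k3+k4)
t=0.005: state=(4.504, 2.414, 9.671)
t=0.010: state=(4.401, 2.370, 9.600)
t=0.015: state=(4.301, 2.328, 9.528)
continuing one RK4 step at a time; state shown every 40 steps (Δt=0.2):
t=0.200: state=(2.309, 1.917, 6.795)
t=0.400: state=(2.294, 2.577, 4.821)
t=0.470: state=(2.547, 2.987, 4.458)
next step: t=0.475: state=(2.570, 3.020, 4.439) — y has crossed 3.02
linear interpolation between t=0.470 (2.98703) and t=0.475 (3.02002) → t≈0.475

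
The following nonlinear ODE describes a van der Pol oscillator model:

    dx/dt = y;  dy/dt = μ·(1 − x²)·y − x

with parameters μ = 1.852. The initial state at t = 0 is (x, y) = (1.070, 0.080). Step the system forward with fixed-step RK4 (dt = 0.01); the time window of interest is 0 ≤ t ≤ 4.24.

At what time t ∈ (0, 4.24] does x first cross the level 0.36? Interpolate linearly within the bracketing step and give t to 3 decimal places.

t = 1.198

t=0.000: state=(1.070, 0.080)
step 1 (dt=0.01): k1=(0.080, -1.091), k2=(0.075, -1.091), k3=(0.075, -1.090), k4=(0.069, -1.089); state += dt/6·(k1+2k2+2k3+k4)
t=0.010: state=(1.071, 0.069)
t=0.020: state=(1.071, 0.058)
t=0.030: state=(1.072, 0.047)
continuing one RK4 step at a time; state shown every 20 steps (Δt=0.2):
t=0.200: state=(1.065, -0.133)
t=0.400: state=(1.018, -0.334)
t=0.600: state=(0.931, -0.538)
t=0.800: state=(0.801, -0.772)
t=1.000: state=(0.617, -1.083)
t=1.190: state=(0.373, -1.518)
next step: t=1.200: state=(0.357, -1.546) — x has crossed 0.36
linear interpolation between t=1.190 (0.37251) and t=1.200 (0.35719) → t≈1.198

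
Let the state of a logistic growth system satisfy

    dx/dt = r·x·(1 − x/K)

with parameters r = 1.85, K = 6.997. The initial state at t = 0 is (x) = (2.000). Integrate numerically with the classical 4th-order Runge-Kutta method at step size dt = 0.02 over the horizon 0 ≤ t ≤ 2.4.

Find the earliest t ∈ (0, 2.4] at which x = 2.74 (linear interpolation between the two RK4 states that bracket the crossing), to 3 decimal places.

t=0.000: state=(2.000)
step 1 (dt=0.02): k1=(2.642), k2=(2.663), k3=(2.663), k4=(2.684); state += dt/6·(k1+2k2+2k3+k4)
t=0.020: state=(2.053)
t=0.040: state=(2.107)
t=0.060: state=(2.162)
continuing one RK4 step at a time; state shown every 5 steps (Δt=0.1):
t=0.100: state=(2.274)
t=0.200: state=(2.567)
t=0.240: state=(2.688)
next step: t=0.260: state=(2.750) — x has crossed 2.74
linear interpolation between t=0.240 (2.68836) and t=0.260 (2.74987) → t≈0.257

t = 0.257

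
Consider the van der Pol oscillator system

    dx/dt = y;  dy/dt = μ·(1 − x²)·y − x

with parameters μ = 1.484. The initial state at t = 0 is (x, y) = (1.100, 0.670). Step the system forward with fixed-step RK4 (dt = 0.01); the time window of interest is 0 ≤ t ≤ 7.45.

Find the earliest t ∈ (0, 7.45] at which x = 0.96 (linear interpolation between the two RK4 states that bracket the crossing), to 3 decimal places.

t = 1.231

t=0.000: state=(1.100, 0.670)
step 1 (dt=0.01): k1=(0.670, -1.309), k2=(0.663, -1.317), k3=(0.663, -1.317), k4=(0.657, -1.326); state += dt/6·(k1+2k2+2k3+k4)
t=0.010: state=(1.107, 0.657)
t=0.020: state=(1.113, 0.643)
t=0.030: state=(1.120, 0.630)
continuing one RK4 step at a time; state shown every 25 steps (Δt=0.25):
t=0.250: state=(1.224, 0.313)
t=0.500: state=(1.258, -0.027)
t=0.750: state=(1.216, -0.304)
t=1.000: state=(1.110, -0.540)
t=1.230: state=(0.961, -0.763)
next step: t=1.240: state=(0.953, -0.774) — x has crossed 0.96
linear interpolation between t=1.230 (0.96055) and t=1.240 (0.95287) → t≈1.231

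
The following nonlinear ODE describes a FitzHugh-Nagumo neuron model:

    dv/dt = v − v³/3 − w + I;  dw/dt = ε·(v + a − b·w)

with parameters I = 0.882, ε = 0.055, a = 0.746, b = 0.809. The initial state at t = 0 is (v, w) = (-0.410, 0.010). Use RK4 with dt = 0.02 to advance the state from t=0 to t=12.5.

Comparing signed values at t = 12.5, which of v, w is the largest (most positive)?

t=0.000: state=(-0.410, 0.010)
step 1 (dt=0.02): k1=(0.485, 0.018), k2=(0.489, 0.018), k3=(0.489, 0.018), k4=(0.493, 0.019); state += dt/6·(k1+2k2+2k3+k4)
t=0.020: state=(-0.400, 0.010)
t=0.040: state=(-0.390, 0.011)
t=0.060: state=(-0.380, 0.011)
continuing one RK4 step at a time; state shown every 25 steps (Δt=0.5):
t=0.500: state=(-0.107, 0.023)
t=1.000: state=(0.373, 0.046)
t=1.500: state=(1.062, 0.084)
t=2.000: state=(1.671, 0.141)
t=2.500: state=(1.922, 0.207)
t=3.000: state=(1.973, 0.276)
t=3.500: state=(1.967, 0.344)
t=4.000: state=(1.948, 0.410)
t=4.500: state=(1.925, 0.474)
t=5.000: state=(1.902, 0.536)
t=5.500: state=(1.879, 0.596)
t=6.000: state=(1.856, 0.654)
t=6.500: state=(1.833, 0.710)
t=7.000: state=(1.809, 0.764)
t=7.500: state=(1.786, 0.816)
t=8.000: state=(1.762, 0.867)
t=8.500: state=(1.739, 0.916)
t=9.000: state=(1.715, 0.963)
t=9.500: state=(1.691, 1.008)
t=10.000: state=(1.667, 1.052)
t=10.500: state=(1.643, 1.094)
t=11.000: state=(1.619, 1.135)
t=11.500: state=(1.595, 1.174)
t=12.000: state=(1.570, 1.211)
t=12.500: state=(1.545, 1.247)
compare at T: v=1.545, w=1.247

largest component: v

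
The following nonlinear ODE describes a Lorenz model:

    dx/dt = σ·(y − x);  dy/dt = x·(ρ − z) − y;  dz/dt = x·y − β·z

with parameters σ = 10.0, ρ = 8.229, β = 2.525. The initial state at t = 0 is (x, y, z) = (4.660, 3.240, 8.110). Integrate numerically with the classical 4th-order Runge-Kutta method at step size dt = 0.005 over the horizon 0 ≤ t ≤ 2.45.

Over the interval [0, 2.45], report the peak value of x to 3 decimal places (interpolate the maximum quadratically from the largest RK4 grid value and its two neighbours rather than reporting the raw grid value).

t=0.000: state=(4.660, 3.240, 8.110)
step 1 (dt=0.005): k1=(-14.200, -2.685, -5.379), k2=(-13.912, -2.621, -5.491), k3=(-13.918, -2.620, -5.488), k4=(-13.635, -2.555, -5.596); state += dt/6·(k1+2k2+2k3+k4)
t=0.005: state=(4.590, 3.227, 8.083)
t=0.010: state=(4.524, 3.214, 8.054)
t=0.015: state=(4.459, 3.203, 8.025)
continuing one RK4 step at a time; state shown every 20 steps (Δt=0.1):
t=0.100: state=(3.698, 3.100, 7.439)
t=0.200: state=(3.341, 3.185, 6.740)
t=0.300: state=(3.330, 3.443, 6.204)
t=0.400: state=(3.538, 3.830, 5.920)
t=0.500: state=(3.889, 4.287, 5.934)
t=0.600: state=(4.304, 4.719, 6.250)
t=0.700: state=(4.682, 5.002, 6.803)
t=0.800: state=(4.910, 5.031, 7.431)
t=0.900: state=(4.913, 4.801, 7.921)
t=1.000: state=(4.708, 4.427, 8.118)
t=1.100: state=(4.394, 4.068, 8.009)
t=1.200: state=(4.092, 3.829, 7.692)
t=1.300: state=(3.886, 3.742, 7.301)
t=1.400: state=(3.807, 3.793, 6.945)
t=1.500: state=(3.851, 3.948, 6.701)
t=1.600: state=(3.990, 4.164, 6.611)
t=1.700: state=(4.184, 4.388, 6.683)
t=1.800: state=(4.380, 4.561, 6.891)
t=1.900: state=(4.528, 4.635, 7.172)
t=2.000: state=(4.586, 4.592, 7.437)
t=2.100: state=(4.544, 4.458, 7.607)
t=2.200: state=(4.427, 4.287, 7.642)
t=2.300: state=(4.281, 4.137, 7.554)
t=2.400: state=(4.153, 4.046, 7.388)
t=2.450: state=(4.106, 4.027, 7.294)
largest grid value and its neighbours: x(0.845)=4.94043, x(0.850)=4.94086, x(0.855)=4.94069
parabola through these three points peaks at t≈0.851 with x≈4.94087

max x = 4.941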